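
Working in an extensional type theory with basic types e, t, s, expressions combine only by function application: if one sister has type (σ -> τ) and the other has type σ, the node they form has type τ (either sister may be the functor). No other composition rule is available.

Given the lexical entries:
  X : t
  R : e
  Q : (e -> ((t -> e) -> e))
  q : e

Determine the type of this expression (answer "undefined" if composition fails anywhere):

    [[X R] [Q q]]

[X R]: t and e cannot combine by function application — type clash.

undefined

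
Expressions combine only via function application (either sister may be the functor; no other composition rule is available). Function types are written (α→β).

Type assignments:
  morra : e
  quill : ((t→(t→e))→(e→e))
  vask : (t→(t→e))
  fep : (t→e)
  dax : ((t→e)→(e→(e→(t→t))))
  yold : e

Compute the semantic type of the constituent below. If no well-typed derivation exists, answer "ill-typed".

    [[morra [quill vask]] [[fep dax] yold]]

(t→t)

[quill vask]: quill is ((t→(t→e))→(e→e)), vask is (t→(t→e)); result (e→e).
[morra [quill vask]]: [quill vask] is (e→e), morra is e; result e.
[fep dax]: dax is ((t→e)→(e→(e→(t→t)))), fep is (t→e); result (e→(e→(t→t))).
[[fep dax] yold]: [fep dax] is (e→(e→(t→t))), yold is e; result (e→(t→t)).
[[morra [quill vask]] [[fep dax] yold]]: [[fep dax] yold] is (e→(t→t)), [morra [quill vask]] is e; result (t→t).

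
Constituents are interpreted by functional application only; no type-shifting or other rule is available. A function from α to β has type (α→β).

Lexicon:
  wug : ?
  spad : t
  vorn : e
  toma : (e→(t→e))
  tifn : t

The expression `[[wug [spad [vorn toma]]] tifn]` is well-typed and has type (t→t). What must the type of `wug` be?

(e→(t→(t→t)))

[[wug [spad [vorn toma]]] tifn] must have type (t→t). The sister tifn has type t; that is not a function onto (t→t), so [wug [spad [vorn toma]]] must be the functor, of type (t→(t→t)).
[wug [spad [vorn toma]]] must have type (t→(t→t)). The sister [spad [vorn toma]] has type e; that is not a function onto (t→(t→t)), so wug must be the functor, of type (e→(t→(t→t))).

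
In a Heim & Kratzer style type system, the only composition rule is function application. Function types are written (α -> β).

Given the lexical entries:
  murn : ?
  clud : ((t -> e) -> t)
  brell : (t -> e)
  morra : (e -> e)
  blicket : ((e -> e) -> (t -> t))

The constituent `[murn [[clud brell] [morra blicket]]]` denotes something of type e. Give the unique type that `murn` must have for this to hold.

[murn [[clud brell] [morra blicket]]] must have type e. The sister [[clud brell] [morra blicket]] has type t; that is not a function onto e, so murn must be the functor, of type (t -> e).

(t -> e)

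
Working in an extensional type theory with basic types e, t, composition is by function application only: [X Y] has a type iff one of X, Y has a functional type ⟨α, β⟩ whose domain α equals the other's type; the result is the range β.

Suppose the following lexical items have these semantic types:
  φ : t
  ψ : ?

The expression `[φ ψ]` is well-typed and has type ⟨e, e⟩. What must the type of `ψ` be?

⟨t, ⟨e, e⟩⟩

[φ ψ] is required to be ⟨e, e⟩. φ : t cannot yield ⟨e, e⟩ as functor, so ψ : ⟨t, ⟨e, e⟩⟩.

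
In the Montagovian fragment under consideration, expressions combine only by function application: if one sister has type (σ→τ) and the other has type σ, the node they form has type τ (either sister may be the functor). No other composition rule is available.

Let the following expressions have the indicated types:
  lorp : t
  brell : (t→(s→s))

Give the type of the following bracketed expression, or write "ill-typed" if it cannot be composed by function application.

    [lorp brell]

(s→s)

At [lorp brell], brell : (t→(s→s)) takes lorp : t, giving (s→s).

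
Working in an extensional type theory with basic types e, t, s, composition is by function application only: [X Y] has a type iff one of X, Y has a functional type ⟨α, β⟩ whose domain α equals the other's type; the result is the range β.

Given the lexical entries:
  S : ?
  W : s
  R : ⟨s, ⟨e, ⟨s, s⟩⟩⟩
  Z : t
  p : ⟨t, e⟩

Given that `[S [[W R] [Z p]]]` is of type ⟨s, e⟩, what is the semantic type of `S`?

For [S [[W R] [Z p]]] to have type ⟨s, e⟩ with [[W R] [Z p]] of type ⟨s, s⟩, S must be the function: S : ⟨⟨s, s⟩, ⟨s, e⟩⟩.

⟨⟨s, s⟩, ⟨s, e⟩⟩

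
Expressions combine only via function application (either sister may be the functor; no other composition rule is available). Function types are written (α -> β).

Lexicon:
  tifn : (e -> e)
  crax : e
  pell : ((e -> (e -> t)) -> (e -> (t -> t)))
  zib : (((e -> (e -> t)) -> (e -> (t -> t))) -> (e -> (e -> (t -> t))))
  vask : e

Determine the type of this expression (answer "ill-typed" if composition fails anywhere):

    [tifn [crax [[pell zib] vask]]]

[pell zib]: functor zib : (((e -> (e -> t)) -> (e -> (t -> t))) -> (e -> (e -> (t -> t)))), argument pell : ((e -> (e -> t)) -> (e -> (t -> t))); result (e -> (e -> (t -> t))).
[[pell zib] vask]: functor [pell zib] : (e -> (e -> (t -> t))), argument vask : e; result (e -> (t -> t)).
[crax [[pell zib] vask]]: functor [[pell zib] vask] : (e -> (t -> t)), argument crax : e; result (t -> t).
At [tifn [crax [[pell zib] vask]]]: neither (e -> e) nor (t -> t) can take the other as argument; the node is ill-typed.

ill-typed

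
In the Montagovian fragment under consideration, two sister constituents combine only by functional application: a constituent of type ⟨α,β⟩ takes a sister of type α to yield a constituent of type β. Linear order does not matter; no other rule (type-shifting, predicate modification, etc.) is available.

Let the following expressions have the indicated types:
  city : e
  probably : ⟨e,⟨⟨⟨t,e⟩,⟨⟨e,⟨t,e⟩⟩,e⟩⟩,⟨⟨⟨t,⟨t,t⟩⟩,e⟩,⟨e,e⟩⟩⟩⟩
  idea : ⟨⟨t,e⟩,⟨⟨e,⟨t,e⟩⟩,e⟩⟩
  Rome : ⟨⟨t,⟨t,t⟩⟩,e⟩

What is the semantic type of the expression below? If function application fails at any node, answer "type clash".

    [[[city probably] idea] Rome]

[city probably]: functor probably : ⟨e,⟨⟨⟨t,e⟩,⟨⟨e,⟨t,e⟩⟩,e⟩⟩,⟨⟨⟨t,⟨t,t⟩⟩,e⟩,⟨e,e⟩⟩⟩⟩, argument city : e; result ⟨⟨⟨t,e⟩,⟨⟨e,⟨t,e⟩⟩,e⟩⟩,⟨⟨⟨t,⟨t,t⟩⟩,e⟩,⟨e,e⟩⟩⟩.
[[city probably] idea]: functor [city probably] : ⟨⟨⟨t,e⟩,⟨⟨e,⟨t,e⟩⟩,e⟩⟩,⟨⟨⟨t,⟨t,t⟩⟩,e⟩,⟨e,e⟩⟩⟩, argument idea : ⟨⟨t,e⟩,⟨⟨e,⟨t,e⟩⟩,e⟩⟩; result ⟨⟨⟨t,⟨t,t⟩⟩,e⟩,⟨e,e⟩⟩.
[[[city probably] idea] Rome]: functor [[city probably] idea] : ⟨⟨⟨t,⟨t,t⟩⟩,e⟩,⟨e,e⟩⟩, argument Rome : ⟨⟨t,⟨t,t⟩⟩,e⟩; result ⟨e,e⟩.

⟨e,e⟩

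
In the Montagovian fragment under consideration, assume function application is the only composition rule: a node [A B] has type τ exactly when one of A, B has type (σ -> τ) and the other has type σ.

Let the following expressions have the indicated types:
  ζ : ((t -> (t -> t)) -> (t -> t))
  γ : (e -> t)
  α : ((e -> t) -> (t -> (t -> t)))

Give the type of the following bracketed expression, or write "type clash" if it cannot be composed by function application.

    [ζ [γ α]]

At [γ α], α : ((e -> t) -> (t -> (t -> t))) takes γ : (e -> t), giving (t -> (t -> t)).
At [ζ [γ α]], ζ : ((t -> (t -> t)) -> (t -> t)) takes [γ α] : (t -> (t -> t)), giving (t -> t).

(t -> t)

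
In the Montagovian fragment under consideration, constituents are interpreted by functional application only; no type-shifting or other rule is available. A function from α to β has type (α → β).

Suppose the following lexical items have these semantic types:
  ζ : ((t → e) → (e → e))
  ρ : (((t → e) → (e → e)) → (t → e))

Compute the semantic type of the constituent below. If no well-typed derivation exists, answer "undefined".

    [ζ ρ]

At [ζ ρ], ρ : (((t → e) → (e → e)) → (t → e)) takes ζ : ((t → e) → (e → e)), giving (t → e).

(t → e)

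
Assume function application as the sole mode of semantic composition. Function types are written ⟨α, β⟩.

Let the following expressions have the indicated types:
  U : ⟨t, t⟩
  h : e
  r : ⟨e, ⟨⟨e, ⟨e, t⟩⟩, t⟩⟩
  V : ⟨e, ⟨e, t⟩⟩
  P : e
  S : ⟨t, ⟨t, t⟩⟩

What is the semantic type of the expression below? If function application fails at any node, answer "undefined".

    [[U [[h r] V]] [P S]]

[h r]: r is ⟨e, ⟨⟨e, ⟨e, t⟩⟩, t⟩⟩, h is e; result ⟨⟨e, ⟨e, t⟩⟩, t⟩.
[[h r] V]: [h r] is ⟨⟨e, ⟨e, t⟩⟩, t⟩, V is ⟨e, ⟨e, t⟩⟩; result t.
[U [[h r] V]]: U is ⟨t, t⟩, [[h r] V] is t; result t.
[P S]: e and ⟨t, ⟨t, t⟩⟩ cannot combine by function application — type clash.

undefined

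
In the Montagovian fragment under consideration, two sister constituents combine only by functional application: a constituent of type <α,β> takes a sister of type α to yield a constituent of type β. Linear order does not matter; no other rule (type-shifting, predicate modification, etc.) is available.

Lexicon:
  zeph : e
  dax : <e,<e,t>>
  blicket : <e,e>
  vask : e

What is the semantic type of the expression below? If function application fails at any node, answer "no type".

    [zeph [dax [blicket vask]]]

t

[blicket vask]: functor blicket : <e,e>, argument vask : e; result e.
[dax [blicket vask]]: functor dax : <e,<e,t>>, argument [blicket vask] : e; result <e,t>.
[zeph [dax [blicket vask]]]: functor [dax [blicket vask]] : <e,t>, argument zeph : e; result t.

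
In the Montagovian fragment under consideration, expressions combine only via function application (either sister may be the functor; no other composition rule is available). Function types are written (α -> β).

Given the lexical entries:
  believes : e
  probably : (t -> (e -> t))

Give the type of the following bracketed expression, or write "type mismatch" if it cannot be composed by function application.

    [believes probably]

[believes probably]: e and (t -> (e -> t)) cannot combine by function application — type clash.

type mismatch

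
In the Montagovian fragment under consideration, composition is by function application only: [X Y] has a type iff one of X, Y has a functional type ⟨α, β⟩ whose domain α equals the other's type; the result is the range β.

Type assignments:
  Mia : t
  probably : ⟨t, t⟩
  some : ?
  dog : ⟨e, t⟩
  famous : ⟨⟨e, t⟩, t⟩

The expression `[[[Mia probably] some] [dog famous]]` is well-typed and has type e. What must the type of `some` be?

⟨t, ⟨t, e⟩⟩

For [[[Mia probably] some] [dog famous]] to have type e with [dog famous] of type t, [[Mia probably] some] must be the function: [[Mia probably] some] : ⟨t, e⟩.
For [[Mia probably] some] to have type ⟨t, e⟩ with [Mia probably] of type t, some must be the function: some : ⟨t, ⟨t, e⟩⟩.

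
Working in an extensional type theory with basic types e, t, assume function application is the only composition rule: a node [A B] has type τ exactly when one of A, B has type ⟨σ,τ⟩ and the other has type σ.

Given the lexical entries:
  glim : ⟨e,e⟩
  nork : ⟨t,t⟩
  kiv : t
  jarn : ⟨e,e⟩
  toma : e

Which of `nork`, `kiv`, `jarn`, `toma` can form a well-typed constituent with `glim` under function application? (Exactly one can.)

toma

nork : ⟨t,t⟩ — does not combine with glim.
kiv : t — does not combine with glim.
jarn : ⟨e,e⟩ — does not combine with glim.
toma — combines: glim : ⟨e,e⟩ takes toma : e as argument, giving e.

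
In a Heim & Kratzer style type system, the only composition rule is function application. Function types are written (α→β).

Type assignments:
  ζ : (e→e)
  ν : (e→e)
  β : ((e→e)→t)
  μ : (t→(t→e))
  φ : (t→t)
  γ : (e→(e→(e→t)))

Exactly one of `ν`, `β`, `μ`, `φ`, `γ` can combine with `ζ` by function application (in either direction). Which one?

ν : (e→e) — ζ needs e; ν needs e; neither fits.
β — combines: β : ((e→e)→t) takes ζ : (e→e) as argument, giving t.
μ : (t→(t→e)) — ζ needs e; μ needs t; neither fits.
φ : (t→t) — ζ needs e; φ needs t; neither fits.
γ : (e→(e→(e→t))) — ζ needs e; γ needs e; neither fits.

β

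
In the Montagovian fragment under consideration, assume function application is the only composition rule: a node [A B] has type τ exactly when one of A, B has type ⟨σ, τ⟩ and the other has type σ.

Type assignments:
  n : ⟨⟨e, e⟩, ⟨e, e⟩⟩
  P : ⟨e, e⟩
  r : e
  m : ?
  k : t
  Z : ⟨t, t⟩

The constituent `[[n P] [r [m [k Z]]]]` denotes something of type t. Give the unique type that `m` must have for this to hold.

⟨t, ⟨e, ⟨⟨e, e⟩, t⟩⟩⟩

[[n P] [r [m [k Z]]]] is required to be t. [n P] : ⟨e, e⟩ cannot yield t as functor, so [r [m [k Z]]] : ⟨⟨e, e⟩, t⟩.
[r [m [k Z]]] is required to be ⟨⟨e, e⟩, t⟩. r : e cannot yield ⟨⟨e, e⟩, t⟩ as functor, so [m [k Z]] : ⟨e, ⟨⟨e, e⟩, t⟩⟩.
[m [k Z]] is required to be ⟨e, ⟨⟨e, e⟩, t⟩⟩. [k Z] : t cannot yield ⟨e, ⟨⟨e, e⟩, t⟩⟩ as functor, so m : ⟨t, ⟨e, ⟨⟨e, e⟩, t⟩⟩⟩.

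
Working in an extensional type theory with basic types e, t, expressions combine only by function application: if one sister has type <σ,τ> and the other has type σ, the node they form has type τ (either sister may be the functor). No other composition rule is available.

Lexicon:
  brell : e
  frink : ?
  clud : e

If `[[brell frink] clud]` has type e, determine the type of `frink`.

[[brell frink] clud] is required to be e. clud : e cannot yield e as functor, so [brell frink] : <e,e>.
[brell frink] is required to be <e,e>. brell : e cannot yield <e,e> as functor, so frink : <e,<e,e>>.

<e,<e,e>>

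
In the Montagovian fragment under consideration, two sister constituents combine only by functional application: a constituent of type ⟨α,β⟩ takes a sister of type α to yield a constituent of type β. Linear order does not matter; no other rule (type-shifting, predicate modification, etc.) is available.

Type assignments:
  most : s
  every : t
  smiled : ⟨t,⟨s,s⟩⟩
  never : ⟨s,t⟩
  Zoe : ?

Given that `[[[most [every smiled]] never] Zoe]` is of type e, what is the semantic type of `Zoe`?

⟨t,e⟩

[[[most [every smiled]] never] Zoe] must have type e. The sister [[most [every smiled]] never] has type t; that is not a function onto e, so Zoe must be the functor, of type ⟨t,e⟩.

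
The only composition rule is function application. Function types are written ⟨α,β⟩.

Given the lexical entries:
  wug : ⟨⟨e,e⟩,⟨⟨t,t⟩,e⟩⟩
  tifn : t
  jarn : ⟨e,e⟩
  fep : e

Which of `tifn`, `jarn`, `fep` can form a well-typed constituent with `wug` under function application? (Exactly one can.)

jarn

tifn : t — does not combine with wug.
jarn — combines: wug : ⟨⟨e,e⟩,⟨⟨t,t⟩,e⟩⟩ takes jarn : ⟨e,e⟩ as argument, giving ⟨⟨t,t⟩,e⟩.
fep : e — does not combine with wug.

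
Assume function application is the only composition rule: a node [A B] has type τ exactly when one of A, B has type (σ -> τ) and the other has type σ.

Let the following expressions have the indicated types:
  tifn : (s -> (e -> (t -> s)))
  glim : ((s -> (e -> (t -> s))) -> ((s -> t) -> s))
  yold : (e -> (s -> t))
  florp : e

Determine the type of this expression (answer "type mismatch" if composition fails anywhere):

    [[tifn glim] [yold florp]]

s

[tifn glim]: functor glim : ((s -> (e -> (t -> s))) -> ((s -> t) -> s)), argument tifn : (s -> (e -> (t -> s))); result ((s -> t) -> s).
[yold florp]: functor yold : (e -> (s -> t)), argument florp : e; result (s -> t).
[[tifn glim] [yold florp]]: functor [tifn glim] : ((s -> t) -> s), argument [yold florp] : (s -> t); result s.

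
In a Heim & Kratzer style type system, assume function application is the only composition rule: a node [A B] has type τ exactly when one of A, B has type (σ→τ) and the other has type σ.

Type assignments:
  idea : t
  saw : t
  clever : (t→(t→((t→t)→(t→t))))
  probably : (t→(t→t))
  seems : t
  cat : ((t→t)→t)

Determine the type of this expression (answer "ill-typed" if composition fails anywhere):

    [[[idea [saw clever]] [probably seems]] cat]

[saw clever]: clever is (t→(t→((t→t)→(t→t)))), saw is t; result (t→((t→t)→(t→t))).
[idea [saw clever]]: [saw clever] is (t→((t→t)→(t→t))), idea is t; result ((t→t)→(t→t)).
[probably seems]: probably is (t→(t→t)), seems is t; result (t→t).
[[idea [saw clever]] [probably seems]]: [idea [saw clever]] is ((t→t)→(t→t)), [probably seems] is (t→t); result (t→t).
[[[idea [saw clever]] [probably seems]] cat]: cat is ((t→t)→t), [[idea [saw clever]] [probably seems]] is (t→t); result t.

t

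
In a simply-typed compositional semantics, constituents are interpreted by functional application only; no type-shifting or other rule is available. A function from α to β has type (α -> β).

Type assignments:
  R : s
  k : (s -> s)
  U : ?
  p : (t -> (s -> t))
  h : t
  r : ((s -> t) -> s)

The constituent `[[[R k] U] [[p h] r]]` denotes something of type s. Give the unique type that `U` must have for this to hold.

[[[R k] U] [[p h] r]] must have type s. The sister [[p h] r] has type s; that is not a function onto s, so [[R k] U] must be the functor, of type (s -> s).
[[R k] U] must have type (s -> s). The sister [R k] has type s; that is not a function onto (s -> s), so U must be the functor, of type (s -> (s -> s)).

(s -> (s -> s))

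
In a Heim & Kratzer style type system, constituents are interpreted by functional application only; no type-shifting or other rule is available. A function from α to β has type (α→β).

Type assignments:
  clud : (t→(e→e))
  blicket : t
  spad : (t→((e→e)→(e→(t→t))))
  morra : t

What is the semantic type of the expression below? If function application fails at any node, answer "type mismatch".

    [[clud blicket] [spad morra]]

[clud blicket]: clud is (t→(e→e)), blicket is t; result (e→e).
[spad morra]: spad is (t→((e→e)→(e→(t→t)))), morra is t; result ((e→e)→(e→(t→t))).
[[clud blicket] [spad morra]]: [spad morra] is ((e→e)→(e→(t→t))), [clud blicket] is (e→e); result (e→(t→t)).

(e→(t→t))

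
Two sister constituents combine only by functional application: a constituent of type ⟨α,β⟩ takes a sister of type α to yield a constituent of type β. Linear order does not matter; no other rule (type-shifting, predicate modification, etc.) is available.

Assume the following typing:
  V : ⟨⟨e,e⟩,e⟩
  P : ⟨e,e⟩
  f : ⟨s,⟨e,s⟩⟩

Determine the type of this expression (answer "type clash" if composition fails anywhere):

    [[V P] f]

type clash

[V P] — V of type ⟨⟨e,e⟩,e⟩ combines with P of type ⟨e,e⟩: type e.
[[V P] f]: e and ⟨s,⟨e,s⟩⟩ cannot combine by function application — type clash.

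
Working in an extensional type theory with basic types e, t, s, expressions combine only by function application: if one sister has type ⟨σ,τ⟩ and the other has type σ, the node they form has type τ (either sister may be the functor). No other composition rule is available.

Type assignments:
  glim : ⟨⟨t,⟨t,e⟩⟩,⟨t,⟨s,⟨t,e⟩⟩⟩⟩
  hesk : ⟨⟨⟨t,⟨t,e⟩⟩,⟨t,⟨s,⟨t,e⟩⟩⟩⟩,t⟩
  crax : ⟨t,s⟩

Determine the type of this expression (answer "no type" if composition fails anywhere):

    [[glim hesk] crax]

[glim hesk]: hesk is ⟨⟨⟨t,⟨t,e⟩⟩,⟨t,⟨s,⟨t,e⟩⟩⟩⟩,t⟩, glim is ⟨⟨t,⟨t,e⟩⟩,⟨t,⟨s,⟨t,e⟩⟩⟩⟩; result t.
[[glim hesk] crax]: crax is ⟨t,s⟩, [glim hesk] is t; result s.

s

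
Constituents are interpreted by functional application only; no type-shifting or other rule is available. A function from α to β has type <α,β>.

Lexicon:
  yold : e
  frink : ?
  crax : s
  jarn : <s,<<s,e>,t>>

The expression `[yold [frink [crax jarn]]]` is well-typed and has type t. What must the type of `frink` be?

[yold [frink [crax jarn]]] must have type t. The sister yold has type e; that is not a function onto t, so [frink [crax jarn]] must be the functor, of type <e,t>.
[frink [crax jarn]] must have type <e,t>. The sister [crax jarn] has type <<s,e>,t>; that is not a function onto <e,t>, so frink must be the functor, of type <<<s,e>,t>,<e,t>>.

<<<s,e>,t>,<e,t>>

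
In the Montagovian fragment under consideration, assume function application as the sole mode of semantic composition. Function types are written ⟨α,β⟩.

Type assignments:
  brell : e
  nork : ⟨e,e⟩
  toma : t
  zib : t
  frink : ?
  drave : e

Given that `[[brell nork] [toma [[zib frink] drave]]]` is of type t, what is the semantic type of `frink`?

[[brell nork] [toma [[zib frink] drave]]] is required to be t. [brell nork] : e cannot yield t as functor, so [toma [[zib frink] drave]] : ⟨e,t⟩.
[toma [[zib frink] drave]] is required to be ⟨e,t⟩. toma : t cannot yield ⟨e,t⟩ as functor, so [[zib frink] drave] : ⟨t,⟨e,t⟩⟩.
[[zib frink] drave] is required to be ⟨t,⟨e,t⟩⟩. drave : e cannot yield ⟨t,⟨e,t⟩⟩ as functor, so [zib frink] : ⟨e,⟨t,⟨e,t⟩⟩⟩.
[zib frink] is required to be ⟨e,⟨t,⟨e,t⟩⟩⟩. zib : t cannot yield ⟨e,⟨t,⟨e,t⟩⟩⟩ as functor, so frink : ⟨t,⟨e,⟨t,⟨e,t⟩⟩⟩⟩.

⟨t,⟨e,⟨t,⟨e,t⟩⟩⟩⟩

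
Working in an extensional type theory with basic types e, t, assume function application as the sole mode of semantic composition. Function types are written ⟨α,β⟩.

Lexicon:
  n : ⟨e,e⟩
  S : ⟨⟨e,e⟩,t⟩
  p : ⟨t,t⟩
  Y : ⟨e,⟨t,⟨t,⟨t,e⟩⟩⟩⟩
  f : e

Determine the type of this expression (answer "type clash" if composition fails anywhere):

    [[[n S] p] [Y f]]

[n S]: ⟨⟨e,e⟩,t⟩ applied to ⟨e,e⟩ yields t.
[[n S] p]: ⟨t,t⟩ applied to t yields t.
[Y f]: ⟨e,⟨t,⟨t,⟨t,e⟩⟩⟩⟩ applied to e yields ⟨t,⟨t,⟨t,e⟩⟩⟩.
[[[n S] p] [Y f]]: ⟨t,⟨t,⟨t,e⟩⟩⟩ applied to t yields ⟨t,⟨t,e⟩⟩.

⟨t,⟨t,e⟩⟩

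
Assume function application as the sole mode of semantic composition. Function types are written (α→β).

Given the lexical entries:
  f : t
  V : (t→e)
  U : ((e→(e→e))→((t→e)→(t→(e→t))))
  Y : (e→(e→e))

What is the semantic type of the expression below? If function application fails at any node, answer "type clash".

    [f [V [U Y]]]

(e→t)

At [U Y], U : ((e→(e→e))→((t→e)→(t→(e→t)))) takes Y : (e→(e→e)), giving ((t→e)→(t→(e→t))).
At [V [U Y]], [U Y] : ((t→e)→(t→(e→t))) takes V : (t→e), giving (t→(e→t)).
At [f [V [U Y]]], [V [U Y]] : (t→(e→t)) takes f : t, giving (e→t).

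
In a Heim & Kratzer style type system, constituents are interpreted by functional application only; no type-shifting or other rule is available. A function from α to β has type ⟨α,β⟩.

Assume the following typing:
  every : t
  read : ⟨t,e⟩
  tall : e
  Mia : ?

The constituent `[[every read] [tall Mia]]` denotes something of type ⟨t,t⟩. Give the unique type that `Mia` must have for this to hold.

[[every read] [tall Mia]] is required to be ⟨t,t⟩. [every read] : e cannot yield ⟨t,t⟩ as functor, so [tall Mia] : ⟨e,⟨t,t⟩⟩.
[tall Mia] is required to be ⟨e,⟨t,t⟩⟩. tall : e cannot yield ⟨e,⟨t,t⟩⟩ as functor, so Mia : ⟨e,⟨e,⟨t,t⟩⟩⟩.

⟨e,⟨e,⟨t,t⟩⟩⟩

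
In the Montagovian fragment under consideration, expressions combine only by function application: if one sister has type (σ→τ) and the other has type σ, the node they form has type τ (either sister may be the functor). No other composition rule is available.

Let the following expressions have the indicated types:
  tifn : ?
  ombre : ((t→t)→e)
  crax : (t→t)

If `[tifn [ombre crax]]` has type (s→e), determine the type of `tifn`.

(e→(s→e))

[tifn [ombre crax]] must have type (s→e). The sister [ombre crax] has type e; that is not a function onto (s→e), so tifn must be the functor, of type (e→(s→e)).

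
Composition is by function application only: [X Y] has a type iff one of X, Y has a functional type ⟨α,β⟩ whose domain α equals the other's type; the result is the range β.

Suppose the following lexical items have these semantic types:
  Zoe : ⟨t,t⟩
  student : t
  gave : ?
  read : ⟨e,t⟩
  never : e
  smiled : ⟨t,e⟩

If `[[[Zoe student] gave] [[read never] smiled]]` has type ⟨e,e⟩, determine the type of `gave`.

[[[Zoe student] gave] [[read never] smiled]] must have type ⟨e,e⟩. The sister [[read never] smiled] has type e; that is not a function onto ⟨e,e⟩, so [[Zoe student] gave] must be the functor, of type ⟨e,⟨e,e⟩⟩.
[[Zoe student] gave] must have type ⟨e,⟨e,e⟩⟩. The sister [Zoe student] has type t; that is not a function onto ⟨e,⟨e,e⟩⟩, so gave must be the functor, of type ⟨t,⟨e,⟨e,e⟩⟩⟩.

⟨t,⟨e,⟨e,e⟩⟩⟩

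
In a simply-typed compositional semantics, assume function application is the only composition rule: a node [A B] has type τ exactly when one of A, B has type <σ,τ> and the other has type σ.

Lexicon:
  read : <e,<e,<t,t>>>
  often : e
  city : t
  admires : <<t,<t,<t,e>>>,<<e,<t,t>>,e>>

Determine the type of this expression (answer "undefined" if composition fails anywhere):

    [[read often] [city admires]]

undefined

[read often]: <e,<e,<t,t>>> applied to e yields <e,<t,t>>.
[city admires]: t with <<t,<t,<t,e>>>,<<e,<t,t>>,e>> — neither is a function whose domain matches the other; composition fails here.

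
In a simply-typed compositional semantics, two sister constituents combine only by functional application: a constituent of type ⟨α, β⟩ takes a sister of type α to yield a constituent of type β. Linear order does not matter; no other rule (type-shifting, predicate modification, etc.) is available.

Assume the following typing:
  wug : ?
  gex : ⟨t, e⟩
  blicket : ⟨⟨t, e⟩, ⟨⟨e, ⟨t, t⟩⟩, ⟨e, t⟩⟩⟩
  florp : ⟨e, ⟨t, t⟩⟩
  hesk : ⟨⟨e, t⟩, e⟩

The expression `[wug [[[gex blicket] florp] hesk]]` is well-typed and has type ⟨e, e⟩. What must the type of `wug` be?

[wug [[[gex blicket] florp] hesk]] must have type ⟨e, e⟩. The sister [[[gex blicket] florp] hesk] has type e; that is not a function onto ⟨e, e⟩, so wug must be the functor, of type ⟨e, ⟨e, e⟩⟩.

⟨e, ⟨e, e⟩⟩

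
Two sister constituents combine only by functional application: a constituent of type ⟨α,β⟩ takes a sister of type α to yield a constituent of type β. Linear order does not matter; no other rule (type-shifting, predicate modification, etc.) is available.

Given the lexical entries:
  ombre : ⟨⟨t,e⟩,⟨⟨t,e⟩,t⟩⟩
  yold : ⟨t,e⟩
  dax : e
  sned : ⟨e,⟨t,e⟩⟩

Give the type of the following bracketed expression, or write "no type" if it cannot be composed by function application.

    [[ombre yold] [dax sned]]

[ombre yold]: ⟨⟨t,e⟩,⟨⟨t,e⟩,t⟩⟩ applied to ⟨t,e⟩ yields ⟨⟨t,e⟩,t⟩.
[dax sned]: ⟨e,⟨t,e⟩⟩ applied to e yields ⟨t,e⟩.
[[ombre yold] [dax sned]]: ⟨⟨t,e⟩,t⟩ applied to ⟨t,e⟩ yields t.

t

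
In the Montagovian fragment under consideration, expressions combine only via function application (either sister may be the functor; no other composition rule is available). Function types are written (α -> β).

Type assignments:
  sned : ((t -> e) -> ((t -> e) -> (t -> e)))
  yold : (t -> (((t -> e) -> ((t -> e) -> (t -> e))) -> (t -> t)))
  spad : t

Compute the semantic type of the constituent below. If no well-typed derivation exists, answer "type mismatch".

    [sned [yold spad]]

[yold spad]: functor yold : (t -> (((t -> e) -> ((t -> e) -> (t -> e))) -> (t -> t))), argument spad : t; result (((t -> e) -> ((t -> e) -> (t -> e))) -> (t -> t)).
[sned [yold spad]]: functor [yold spad] : (((t -> e) -> ((t -> e) -> (t -> e))) -> (t -> t)), argument sned : ((t -> e) -> ((t -> e) -> (t -> e))); result (t -> t).

(t -> t)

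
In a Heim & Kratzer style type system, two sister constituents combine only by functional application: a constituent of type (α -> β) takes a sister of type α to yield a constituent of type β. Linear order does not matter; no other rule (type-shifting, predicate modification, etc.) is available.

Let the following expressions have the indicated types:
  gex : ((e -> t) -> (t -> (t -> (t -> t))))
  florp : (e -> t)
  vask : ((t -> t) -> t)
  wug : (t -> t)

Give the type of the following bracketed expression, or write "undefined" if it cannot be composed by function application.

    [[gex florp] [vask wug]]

At [gex florp], gex : ((e -> t) -> (t -> (t -> (t -> t)))) takes florp : (e -> t), giving (t -> (t -> (t -> t))).
At [vask wug], vask : ((t -> t) -> t) takes wug : (t -> t), giving t.
At [[gex florp] [vask wug]], [gex florp] : (t -> (t -> (t -> t))) takes [vask wug] : t, giving (t -> (t -> t)).

(t -> (t -> t))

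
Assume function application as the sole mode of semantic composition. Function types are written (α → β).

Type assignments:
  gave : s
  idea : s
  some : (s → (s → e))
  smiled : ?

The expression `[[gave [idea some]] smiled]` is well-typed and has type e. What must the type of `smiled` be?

(e → e)

[[gave [idea some]] smiled] is required to be e. [gave [idea some]] : e cannot yield e as functor, so smiled : (e → e).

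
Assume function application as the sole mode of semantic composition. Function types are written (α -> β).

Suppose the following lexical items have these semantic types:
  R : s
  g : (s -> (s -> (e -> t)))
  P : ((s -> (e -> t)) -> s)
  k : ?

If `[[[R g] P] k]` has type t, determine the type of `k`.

(s -> t)

At [[[R g] P] k] (required: t): [[R g] P] is s, which is not a function with range t; hence k is the functor — type (s -> t).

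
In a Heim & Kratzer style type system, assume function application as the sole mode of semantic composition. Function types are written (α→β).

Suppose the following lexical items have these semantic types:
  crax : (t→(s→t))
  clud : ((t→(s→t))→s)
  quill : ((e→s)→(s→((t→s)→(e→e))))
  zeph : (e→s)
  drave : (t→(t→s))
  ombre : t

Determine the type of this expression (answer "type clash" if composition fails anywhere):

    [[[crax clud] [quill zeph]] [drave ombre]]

[crax clud]: ((t→(s→t))→s) applied to (t→(s→t)) yields s.
[quill zeph]: ((e→s)→(s→((t→s)→(e→e)))) applied to (e→s) yields (s→((t→s)→(e→e))).
[[crax clud] [quill zeph]]: (s→((t→s)→(e→e))) applied to s yields ((t→s)→(e→e)).
[drave ombre]: (t→(t→s)) applied to t yields (t→s).
[[[crax clud] [quill zeph]] [drave ombre]]: ((t→s)→(e→e)) applied to (t→s) yields (e→e).

(e→e)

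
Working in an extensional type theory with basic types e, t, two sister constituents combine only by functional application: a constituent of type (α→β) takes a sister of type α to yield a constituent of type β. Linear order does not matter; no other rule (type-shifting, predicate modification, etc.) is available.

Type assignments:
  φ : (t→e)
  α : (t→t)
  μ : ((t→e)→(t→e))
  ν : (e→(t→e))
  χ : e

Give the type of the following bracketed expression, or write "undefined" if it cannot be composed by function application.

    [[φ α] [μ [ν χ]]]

undefined

[φ α]: (t→e) with (t→t) — neither is a function whose domain matches the other; composition fails here.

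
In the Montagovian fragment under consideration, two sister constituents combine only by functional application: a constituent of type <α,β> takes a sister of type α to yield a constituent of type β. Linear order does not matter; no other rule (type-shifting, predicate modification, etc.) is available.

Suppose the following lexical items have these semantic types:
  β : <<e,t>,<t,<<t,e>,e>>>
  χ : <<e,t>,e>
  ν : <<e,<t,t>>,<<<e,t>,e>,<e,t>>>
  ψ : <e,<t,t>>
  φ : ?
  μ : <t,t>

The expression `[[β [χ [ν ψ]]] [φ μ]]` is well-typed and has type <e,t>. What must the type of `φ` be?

[[β [χ [ν ψ]]] [φ μ]] is required to be <e,t>. [β [χ [ν ψ]]] : <t,<<t,e>,e>> cannot yield <e,t> as functor, so [φ μ] : <<t,<<t,e>,e>>,<e,t>>.
[φ μ] is required to be <<t,<<t,e>,e>>,<e,t>>. μ : <t,t> cannot yield <<t,<<t,e>,e>>,<e,t>> as functor, so φ : <<t,t>,<<t,<<t,e>,e>>,<e,t>>>.

<<t,t>,<<t,<<t,e>,e>>,<e,t>>>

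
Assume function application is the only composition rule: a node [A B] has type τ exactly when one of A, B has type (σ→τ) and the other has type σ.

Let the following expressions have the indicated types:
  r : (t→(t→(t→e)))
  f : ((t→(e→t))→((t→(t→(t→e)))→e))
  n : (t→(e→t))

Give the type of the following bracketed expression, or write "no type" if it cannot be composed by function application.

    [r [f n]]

e

[f n] — f of type ((t→(e→t))→((t→(t→(t→e)))→e)) combines with n of type (t→(e→t)): type ((t→(t→(t→e)))→e).
[r [f n]] — [f n] of type ((t→(t→(t→e)))→e) combines with r of type (t→(t→(t→e))): type e.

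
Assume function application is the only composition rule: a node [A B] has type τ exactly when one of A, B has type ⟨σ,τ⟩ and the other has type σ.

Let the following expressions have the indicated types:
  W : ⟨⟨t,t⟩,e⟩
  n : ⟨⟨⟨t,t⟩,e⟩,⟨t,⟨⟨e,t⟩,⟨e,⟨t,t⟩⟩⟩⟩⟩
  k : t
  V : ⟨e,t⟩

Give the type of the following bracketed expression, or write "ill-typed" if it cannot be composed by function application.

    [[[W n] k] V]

[W n]: functor n : ⟨⟨⟨t,t⟩,e⟩,⟨t,⟨⟨e,t⟩,⟨e,⟨t,t⟩⟩⟩⟩⟩, argument W : ⟨⟨t,t⟩,e⟩; result ⟨t,⟨⟨e,t⟩,⟨e,⟨t,t⟩⟩⟩⟩.
[[W n] k]: functor [W n] : ⟨t,⟨⟨e,t⟩,⟨e,⟨t,t⟩⟩⟩⟩, argument k : t; result ⟨⟨e,t⟩,⟨e,⟨t,t⟩⟩⟩.
[[[W n] k] V]: functor [[W n] k] : ⟨⟨e,t⟩,⟨e,⟨t,t⟩⟩⟩, argument V : ⟨e,t⟩; result ⟨e,⟨t,t⟩⟩.

⟨e,⟨t,t⟩⟩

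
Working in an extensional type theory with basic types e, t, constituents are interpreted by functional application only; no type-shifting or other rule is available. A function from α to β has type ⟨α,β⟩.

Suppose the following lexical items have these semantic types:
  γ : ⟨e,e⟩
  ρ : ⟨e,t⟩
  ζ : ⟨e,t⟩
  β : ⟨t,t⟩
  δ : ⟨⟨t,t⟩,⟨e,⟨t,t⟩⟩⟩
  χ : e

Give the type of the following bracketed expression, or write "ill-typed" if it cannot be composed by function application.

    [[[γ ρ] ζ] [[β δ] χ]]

At [γ ρ]: neither ⟨e,e⟩ nor ⟨e,t⟩ can take the other as argument; the node is ill-typed.

ill-typed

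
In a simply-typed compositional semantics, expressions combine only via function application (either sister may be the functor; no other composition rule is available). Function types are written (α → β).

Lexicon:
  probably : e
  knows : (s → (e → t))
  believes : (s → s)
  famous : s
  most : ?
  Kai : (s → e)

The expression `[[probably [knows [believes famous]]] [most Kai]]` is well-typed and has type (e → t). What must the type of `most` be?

((s → e) → (t → (e → t)))

[[probably [knows [believes famous]]] [most Kai]] must have type (e → t). The sister [probably [knows [believes famous]]] has type t; that is not a function onto (e → t), so [most Kai] must be the functor, of type (t → (e → t)).
[most Kai] must have type (t → (e → t)). The sister Kai has type (s → e); that is not a function onto (t → (e → t)), so most must be the functor, of type ((s → e) → (t → (e → t))).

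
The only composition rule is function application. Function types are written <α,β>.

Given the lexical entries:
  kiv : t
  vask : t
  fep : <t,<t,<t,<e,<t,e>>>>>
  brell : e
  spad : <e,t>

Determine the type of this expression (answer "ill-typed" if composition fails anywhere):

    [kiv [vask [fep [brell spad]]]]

<e,<t,e>>

[brell spad] — spad of type <e,t> combines with brell of type e: type t.
[fep [brell spad]] — fep of type <t,<t,<t,<e,<t,e>>>>> combines with [brell spad] of type t: type <t,<t,<e,<t,e>>>>.
[vask [fep [brell spad]]] — [fep [brell spad]] of type <t,<t,<e,<t,e>>>> combines with vask of type t: type <t,<e,<t,e>>>.
[kiv [vask [fep [brell spad]]]] — [vask [fep [brell spad]]] of type <t,<e,<t,e>>> combines with kiv of type t: type <e,<t,e>>.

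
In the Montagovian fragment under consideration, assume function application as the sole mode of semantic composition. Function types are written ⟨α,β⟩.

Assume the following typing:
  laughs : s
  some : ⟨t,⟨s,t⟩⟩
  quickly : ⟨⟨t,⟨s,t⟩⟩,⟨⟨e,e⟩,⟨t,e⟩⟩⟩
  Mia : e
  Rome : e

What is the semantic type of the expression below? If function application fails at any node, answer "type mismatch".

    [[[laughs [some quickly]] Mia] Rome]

type mismatch

At [some quickly], quickly : ⟨⟨t,⟨s,t⟩⟩,⟨⟨e,e⟩,⟨t,e⟩⟩⟩ takes some : ⟨t,⟨s,t⟩⟩, giving ⟨⟨e,e⟩,⟨t,e⟩⟩.
[laughs [some quickly]]: s and ⟨⟨e,e⟩,⟨t,e⟩⟩ cannot combine by function application — type clash.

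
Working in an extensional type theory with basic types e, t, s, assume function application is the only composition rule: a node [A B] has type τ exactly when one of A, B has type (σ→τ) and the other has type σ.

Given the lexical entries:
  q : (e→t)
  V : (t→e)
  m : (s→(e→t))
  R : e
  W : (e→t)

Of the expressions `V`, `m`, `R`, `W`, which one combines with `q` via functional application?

V : (t→e) — neither side's domain matches the other.
m : (s→(e→t)) — neither side's domain matches the other.
R — combines: q : (e→t) takes R : e as argument, giving t.
W : (e→t) — neither side's domain matches the other.

R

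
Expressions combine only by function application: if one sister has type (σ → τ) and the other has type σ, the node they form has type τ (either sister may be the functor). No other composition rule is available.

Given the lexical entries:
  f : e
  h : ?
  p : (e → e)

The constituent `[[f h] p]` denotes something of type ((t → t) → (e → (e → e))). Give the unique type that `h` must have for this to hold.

[[f h] p] must have type ((t → t) → (e → (e → e))). The sister p has type (e → e); that is not a function onto ((t → t) → (e → (e → e))), so [f h] must be the functor, of type ((e → e) → ((t → t) → (e → (e → e)))).
[f h] must have type ((e → e) → ((t → t) → (e → (e → e)))). The sister f has type e; that is not a function onto ((e → e) → ((t → t) → (e → (e → e)))), so h must be the functor, of type (e → ((e → e) → ((t → t) → (e → (e → e))))).

(e → ((e → e) → ((t → t) → (e → (e → e)))))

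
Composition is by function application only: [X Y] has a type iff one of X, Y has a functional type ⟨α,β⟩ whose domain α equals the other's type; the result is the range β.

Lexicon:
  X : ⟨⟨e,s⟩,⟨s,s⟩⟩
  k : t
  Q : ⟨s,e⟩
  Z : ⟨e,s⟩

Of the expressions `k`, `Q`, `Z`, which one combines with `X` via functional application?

k : t — does not combine with X.
Q : ⟨s,e⟩ — does not combine with X.
Z — combines: X : ⟨⟨e,s⟩,⟨s,s⟩⟩ takes Z : ⟨e,s⟩ as argument, giving ⟨s,s⟩.

Z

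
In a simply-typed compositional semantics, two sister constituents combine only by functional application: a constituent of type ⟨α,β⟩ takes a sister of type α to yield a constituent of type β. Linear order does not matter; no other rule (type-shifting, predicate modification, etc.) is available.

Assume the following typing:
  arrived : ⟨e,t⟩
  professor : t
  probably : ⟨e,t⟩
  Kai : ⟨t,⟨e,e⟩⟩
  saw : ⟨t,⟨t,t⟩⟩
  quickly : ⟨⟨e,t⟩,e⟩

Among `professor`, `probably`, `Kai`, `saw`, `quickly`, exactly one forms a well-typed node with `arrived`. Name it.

professor : t — does not combine with arrived.
probably : ⟨e,t⟩ — does not combine with arrived.
Kai : ⟨t,⟨e,e⟩⟩ — does not combine with arrived.
saw : ⟨t,⟨t,t⟩⟩ — does not combine with arrived.
quickly — combines: quickly : ⟨⟨e,t⟩,e⟩ takes arrived : ⟨e,t⟩ as argument, giving e.

quickly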